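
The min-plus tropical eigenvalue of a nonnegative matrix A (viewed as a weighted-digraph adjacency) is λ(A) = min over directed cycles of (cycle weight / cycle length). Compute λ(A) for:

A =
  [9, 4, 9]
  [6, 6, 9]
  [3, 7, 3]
λ(A) = 3

Enumerate directed cycles and compute their means (weight / length). Sample:
  cycle 0 → 0: weight = 9, length = 1, mean = 9/1 ≈ 9.000
  cycle 1 → 1: weight = 6, length = 1, mean = 6/1 ≈ 6.000
  cycle 2 → 2: weight = 3, length = 1, mean = 3/1 ≈ 3.000
  cycle 0 → 1 → 0: weight = 10, length = 2, mean = 10/2 ≈ 5.000
  cycle 0 → 2 → 0: weight = 12, length = 2, mean = 12/2 ≈ 6.000
  cycle 1 → 0 → 1: weight = 10, length = 2, mean = 10/2 ≈ 5.000
Minimum mean = 3.000, attained e.g. along the cycle 2 → 2 with weight 3 and length 1. So λ(A) = 3/1 = 3.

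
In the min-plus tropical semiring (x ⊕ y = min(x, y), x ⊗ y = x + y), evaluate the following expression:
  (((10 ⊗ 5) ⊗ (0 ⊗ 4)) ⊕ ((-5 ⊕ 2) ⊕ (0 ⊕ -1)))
(((10 ⊗ 5) ⊗ (0 ⊗ 4)) ⊕ ((-5 ⊕ 2) ⊕ (0 ⊕ -1))) = -5

Expand innermost to outermost. Recall ⊕ takes the minimum of its arguments and ⊗ takes their sum. Working out the expression (((10 ⊗ 5) ⊗ (0 ⊗ 4)) ⊕ ((-5 ⊕ 2) ⊕ (0 ⊕ -1))) gives -5.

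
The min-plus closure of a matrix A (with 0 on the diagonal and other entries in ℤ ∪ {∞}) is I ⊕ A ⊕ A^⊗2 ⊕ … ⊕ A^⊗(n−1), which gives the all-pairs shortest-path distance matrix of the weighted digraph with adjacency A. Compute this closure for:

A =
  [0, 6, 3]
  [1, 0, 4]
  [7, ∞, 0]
Closure =
  [0, 6, 3]
  [1, 0, 4]
  [7, 13, 0]

This is the Floyd-Warshall all-pairs shortest-path computation. For each intermediate vertex k = 0, 1, …, 2, update dist[i][j] ← min(dist[i][j], dist[i][k] + dist[k][j]). The final matrix gives, for each (i, j), the minimum total weight of any directed path from i to j (possibly empty when i = j).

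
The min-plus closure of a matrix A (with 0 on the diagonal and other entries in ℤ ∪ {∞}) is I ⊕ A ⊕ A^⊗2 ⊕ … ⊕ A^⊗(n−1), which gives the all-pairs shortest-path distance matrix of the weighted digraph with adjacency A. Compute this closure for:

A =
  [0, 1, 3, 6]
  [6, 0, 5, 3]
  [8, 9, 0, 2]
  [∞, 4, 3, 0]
Closure =
  [0, 1, 3, 4]
  [6, 0, 5, 3]
  [8, 6, 0, 2]
  [10, 4, 3, 0]

This is the Floyd-Warshall all-pairs shortest-path computation. For each intermediate vertex k = 0, 1, …, 3, update dist[i][j] ← min(dist[i][j], dist[i][k] + dist[k][j]). The final matrix gives, for each (i, j), the minimum total weight of any directed path from i to j (possibly empty when i = j).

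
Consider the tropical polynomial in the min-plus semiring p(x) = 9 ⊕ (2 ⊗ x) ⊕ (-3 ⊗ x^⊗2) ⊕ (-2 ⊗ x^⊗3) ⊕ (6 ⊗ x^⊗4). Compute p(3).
p(3) = 3

A tropical monomial a ⊗ x^⊗i evaluates to a + i · x. Evaluating each term at x = 3:
  Term 0 contributes 9 + 0 · 3 = 9
  Term 1 contributes 2 + 1 · 3 = 5
  Term 2 contributes -3 + 2 · 3 = 3
  Term 3 contributes -2 + 3 · 3 = 7
  Term 4 contributes 6 + 4 · 3 = 18
p(3) = ⊕ of these = min[9, 5, 3, 7, 18] = 3.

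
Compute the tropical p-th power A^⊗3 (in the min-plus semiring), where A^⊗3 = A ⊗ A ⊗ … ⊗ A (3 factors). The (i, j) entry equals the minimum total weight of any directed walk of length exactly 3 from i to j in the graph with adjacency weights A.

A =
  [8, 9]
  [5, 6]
A^⊗3 =
  [20, 21]
  [17, 18]

Each entry (A^⊗3)_ij equals the minimum over all length-3 walks i = v_0 → v_1 → … → v_3 = j of Σ_t A[v_t][v_{t+1}]. For example, for (i, j) = (0, 1) we minimise over 4 possible intermediate vertex sequences; the minimum is 21, attained along the walk 0 → 1 → 1 → 1.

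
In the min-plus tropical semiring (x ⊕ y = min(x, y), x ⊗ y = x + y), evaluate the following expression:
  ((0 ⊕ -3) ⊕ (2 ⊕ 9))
((0 ⊕ -3) ⊕ (2 ⊕ 9)) = -3

Expand innermost to outermost. Recall ⊕ takes the minimum of its arguments and ⊗ takes their sum. Working out the expression ((0 ⊕ -3) ⊕ (2 ⊕ 9)) gives -3.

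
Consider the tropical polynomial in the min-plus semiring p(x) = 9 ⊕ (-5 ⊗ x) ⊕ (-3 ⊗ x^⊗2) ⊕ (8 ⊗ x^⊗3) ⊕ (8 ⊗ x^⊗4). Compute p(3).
p(3) = -2

A tropical monomial a ⊗ x^⊗i evaluates to a + i · x. Evaluating each term at x = 3:
  Term 0 contributes 9 + 0 · 3 = 9
  Term 1 contributes -5 + 1 · 3 = -2
  Term 2 contributes -3 + 2 · 3 = 3
  Term 3 contributes 8 + 3 · 3 = 17
  Term 4 contributes 8 + 4 · 3 = 20
p(3) = ⊕ of these = min[9, -2, 3, 17, 20] = -2.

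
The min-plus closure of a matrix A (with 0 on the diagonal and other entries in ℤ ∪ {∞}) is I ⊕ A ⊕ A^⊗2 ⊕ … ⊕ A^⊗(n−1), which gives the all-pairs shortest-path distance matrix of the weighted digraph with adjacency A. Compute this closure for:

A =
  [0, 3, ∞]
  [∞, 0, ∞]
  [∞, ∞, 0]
Closure =
  [0, 3, ∞]
  [∞, 0, ∞]
  [∞, ∞, 0]

This is the Floyd-Warshall all-pairs shortest-path computation. For each intermediate vertex k = 0, 1, …, 2, update dist[i][j] ← min(dist[i][j], dist[i][k] + dist[k][j]). The final matrix gives, for each (i, j), the minimum total weight of any directed path from i to j (possibly empty when i = j).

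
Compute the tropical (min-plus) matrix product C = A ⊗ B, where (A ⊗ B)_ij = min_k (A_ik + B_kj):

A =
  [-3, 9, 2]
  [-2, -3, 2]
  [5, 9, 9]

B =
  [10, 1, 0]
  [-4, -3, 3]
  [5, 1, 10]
A ⊗ B =
  [5, -2, -3]
  [-7, -6, -2]
  [5, 6, 5]

Apply the min-plus product entry-by-entry:
  C[0][0] = min over k of (A[0][0] + B[0][0] = -3 + 10 = 7, A[0][1] + B[1][0] = 9 + -4 = 5, A[0][2] + B[2][0] = 2 + 5 = 7) = 5 (attained at k = 1)
  C[0][1] = min over k of (A[0][0] + B[0][1] = -3 + 1 = -2, A[0][1] + B[1][1] = 9 + -3 = 6, A[0][2] + B[2][1] = 2 + 1 = 3) = -2 (attained at k = 0)
  C[0][2] = min over k of (A[0][0] + B[0][2] = -3 + 0 = -3, A[0][1] + B[1][2] = 9 + 3 = 12, A[0][2] + B[2][2] = 2 + 10 = 12) = -3 (attained at k = 0)
  C[1][0] = min over k of (A[1][0] + B[0][0] = -2 + 10 = 8, A[1][1] + B[1][0] = -3 + -4 = -7, A[1][2] + B[2][0] = 2 + 5 = 7) = -7 (attained at k = 1)
  C[1][1] = min over k of (A[1][0] + B[0][1] = -2 + 1 = -1, A[1][1] + B[1][1] = -3 + -3 = -6, A[1][2] + B[2][1] = 2 + 1 = 3) = -6 (attained at k = 1)
  C[1][2] = min over k of (A[1][0] + B[0][2] = -2 + 0 = -2, A[1][1] + B[1][2] = -3 + 3 = 0, A[1][2] + B[2][2] = 2 + 10 = 12) = -2 (attained at k = 0)
  C[2][0] = min over k of (A[2][0] + B[0][0] = 5 + 10 = 15, A[2][1] + B[1][0] = 9 + -4 = 5, A[2][2] + B[2][0] = 9 + 5 = 14) = 5 (attained at k = 1)
  C[2][1] = min over k of (A[2][0] + B[0][1] = 5 + 1 = 6, A[2][1] + B[1][1] = 9 + -3 = 6, A[2][2] + B[2][1] = 9 + 1 = 10) = 6 (attained at k = 0)
  C[2][2] = min over k of (A[2][0] + B[0][2] = 5 + 0 = 5, A[2][1] + B[1][2] = 9 + 3 = 12, A[2][2] + B[2][2] = 9 + 10 = 19) = 5 (attained at k = 0)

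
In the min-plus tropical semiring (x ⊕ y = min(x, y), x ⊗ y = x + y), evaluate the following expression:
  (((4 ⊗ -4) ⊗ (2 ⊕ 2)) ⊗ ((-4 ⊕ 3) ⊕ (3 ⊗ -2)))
(((4 ⊗ -4) ⊗ (2 ⊕ 2)) ⊗ ((-4 ⊕ 3) ⊕ (3 ⊗ -2))) = -2

Expand innermost to outermost. Recall ⊕ takes the minimum of its arguments and ⊗ takes their sum. Working out the expression (((4 ⊗ -4) ⊗ (2 ⊕ 2)) ⊗ ((-4 ⊕ 3) ⊕ (3 ⊗ -2))) gives -2.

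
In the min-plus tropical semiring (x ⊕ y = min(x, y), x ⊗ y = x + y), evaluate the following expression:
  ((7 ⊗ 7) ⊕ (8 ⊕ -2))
((7 ⊗ 7) ⊕ (8 ⊕ -2)) = -2

Expand innermost to outermost. Recall ⊕ takes the minimum of its arguments and ⊗ takes their sum. Working out the expression ((7 ⊗ 7) ⊕ (8 ⊕ -2)) gives -2.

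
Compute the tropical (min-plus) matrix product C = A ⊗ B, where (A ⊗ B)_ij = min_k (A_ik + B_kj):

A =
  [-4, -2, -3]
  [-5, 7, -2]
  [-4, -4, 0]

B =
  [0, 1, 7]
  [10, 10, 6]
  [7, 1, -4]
A ⊗ B =
  [-4, -3, -7]
  [-5, -4, -6]
  [-4, -3, -4]

Apply the min-plus product entry-by-entry:
  C[0][0] = min over k of (A[0][0] + B[0][0] = -4 + 0 = -4, A[0][1] + B[1][0] = -2 + 10 = 8, A[0][2] + B[2][0] = -3 + 7 = 4) = -4 (attained at k = 0)
  C[0][1] = min over k of (A[0][0] + B[0][1] = -4 + 1 = -3, A[0][1] + B[1][1] = -2 + 10 = 8, A[0][2] + B[2][1] = -3 + 1 = -2) = -3 (attained at k = 0)
  C[0][2] = min over k of (A[0][0] + B[0][2] = -4 + 7 = 3, A[0][1] + B[1][2] = -2 + 6 = 4, A[0][2] + B[2][2] = -3 + -4 = -7) = -7 (attained at k = 2)
  C[1][0] = min over k of (A[1][0] + B[0][0] = -5 + 0 = -5, A[1][1] + B[1][0] = 7 + 10 = 17, A[1][2] + B[2][0] = -2 + 7 = 5) = -5 (attained at k = 0)
  C[1][1] = min over k of (A[1][0] + B[0][1] = -5 + 1 = -4, A[1][1] + B[1][1] = 7 + 10 = 17, A[1][2] + B[2][1] = -2 + 1 = -1) = -4 (attained at k = 0)
  C[1][2] = min over k of (A[1][0] + B[0][2] = -5 + 7 = 2, A[1][1] + B[1][2] = 7 + 6 = 13, A[1][2] + B[2][2] = -2 + -4 = -6) = -6 (attained at k = 2)
  C[2][0] = min over k of (A[2][0] + B[0][0] = -4 + 0 = -4, A[2][1] + B[1][0] = -4 + 10 = 6, A[2][2] + B[2][0] = 0 + 7 = 7) = -4 (attained at k = 0)
  C[2][1] = min over k of (A[2][0] + B[0][1] = -4 + 1 = -3, A[2][1] + B[1][1] = -4 + 10 = 6, A[2][2] + B[2][1] = 0 + 1 = 1) = -3 (attained at k = 0)
  C[2][2] = min over k of (A[2][0] + B[0][2] = -4 + 7 = 3, A[2][1] + B[1][2] = -4 + 6 = 2, A[2][2] + B[2][2] = 0 + -4 = -4) = -4 (attained at k = 2)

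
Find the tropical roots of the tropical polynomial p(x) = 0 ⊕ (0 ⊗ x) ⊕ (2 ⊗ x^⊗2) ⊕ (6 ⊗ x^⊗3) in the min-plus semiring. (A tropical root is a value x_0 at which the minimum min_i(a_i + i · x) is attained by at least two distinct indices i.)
Roots: {-4, -2, 0}

Each tropical root is a break point of the lower envelope of the lines y = a_i + i · x (there are 4 lines, with slopes 0, 1, ..., 3). Only the lines that attain the minimum somewhere contribute to roots; other lines are dominated. Here the surviving (envelope) indices are i = 3, i = 2, i = 1, i = 0.
Intersections between consecutive envelope lines give the roots: for adjacent envelope indices i < j the intersection is x = (a_i − a_j) / (j − i). Reading off the sorted break points: {-4, -2, 0}.
Verification: at each break x_0, at least two indices attain the minimum of min_i(a_i + i · x_0).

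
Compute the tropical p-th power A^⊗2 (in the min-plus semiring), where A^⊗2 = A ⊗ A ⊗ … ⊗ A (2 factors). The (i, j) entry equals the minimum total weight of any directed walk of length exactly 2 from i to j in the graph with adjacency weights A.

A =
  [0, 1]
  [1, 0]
A^⊗2 =
  [0, 1]
  [1, 0]

Each entry (A^⊗2)_ij equals the minimum over all length-2 walks i = v_0 → v_1 → … → v_2 = j of Σ_t A[v_t][v_{t+1}]. For example, for (i, j) = (0, 1) we minimise over 2 possible intermediate vertex sequences; the minimum is 1, attained along the walk 0 → 0 → 1.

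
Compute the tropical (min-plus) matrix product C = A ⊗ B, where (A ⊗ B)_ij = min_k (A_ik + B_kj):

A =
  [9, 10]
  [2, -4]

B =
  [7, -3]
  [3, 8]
A ⊗ B =
  [13, 6]
  [-1, -1]

Apply the min-plus product entry-by-entry:
  C[0][0] = min over k of (A[0][0] + B[0][0] = 9 + 7 = 16, A[0][1] + B[1][0] = 10 + 3 = 13) = 13 (attained at k = 1)
  C[0][1] = min over k of (A[0][0] + B[0][1] = 9 + -3 = 6, A[0][1] + B[1][1] = 10 + 8 = 18) = 6 (attained at k = 0)
  C[1][0] = min over k of (A[1][0] + B[0][0] = 2 + 7 = 9, A[1][1] + B[1][0] = -4 + 3 = -1) = -1 (attained at k = 1)
  C[1][1] = min over k of (A[1][0] + B[0][1] = 2 + -3 = -1, A[1][1] + B[1][1] = -4 + 8 = 4) = -1 (attained at k = 0)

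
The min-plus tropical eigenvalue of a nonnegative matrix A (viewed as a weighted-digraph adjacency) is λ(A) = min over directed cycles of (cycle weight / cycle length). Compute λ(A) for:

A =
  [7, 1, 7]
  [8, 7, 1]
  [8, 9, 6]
λ(A) = 10/3

Enumerate directed cycles and compute their means (weight / length). Sample:
  cycle 0 → 0: weight = 7, length = 1, mean = 7/1 ≈ 7.000
  cycle 1 → 1: weight = 7, length = 1, mean = 7/1 ≈ 7.000
  cycle 2 → 2: weight = 6, length = 1, mean = 6/1 ≈ 6.000
  cycle 0 → 1 → 0: weight = 9, length = 2, mean = 9/2 ≈ 4.500
  cycle 0 → 2 → 0: weight = 15, length = 2, mean = 15/2 ≈ 7.500
  cycle 1 → 0 → 1: weight = 9, length = 2, mean = 9/2 ≈ 4.500
Minimum mean = 3.333, attained e.g. along the cycle 0 → 1 → 2 → 0 with weight 10 and length 3. So λ(A) = 10/3 = 10/3.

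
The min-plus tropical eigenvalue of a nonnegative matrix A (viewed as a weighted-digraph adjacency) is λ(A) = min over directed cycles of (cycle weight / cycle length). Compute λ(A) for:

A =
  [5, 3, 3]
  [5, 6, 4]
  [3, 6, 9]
λ(A) = 3

Enumerate directed cycles and compute their means (weight / length). Sample:
  cycle 0 → 0: weight = 5, length = 1, mean = 5/1 ≈ 5.000
  cycle 1 → 1: weight = 6, length = 1, mean = 6/1 ≈ 6.000
  cycle 2 → 2: weight = 9, length = 1, mean = 9/1 ≈ 9.000
  cycle 0 → 1 → 0: weight = 8, length = 2, mean = 8/2 ≈ 4.000
  cycle 0 → 2 → 0: weight = 6, length = 2, mean = 6/2 ≈ 3.000
  cycle 1 → 0 → 1: weight = 8, length = 2, mean = 8/2 ≈ 4.000
Minimum mean = 3.000, attained e.g. along the cycle 0 → 2 → 0 with weight 6 and length 2. So λ(A) = 6/2 = 3.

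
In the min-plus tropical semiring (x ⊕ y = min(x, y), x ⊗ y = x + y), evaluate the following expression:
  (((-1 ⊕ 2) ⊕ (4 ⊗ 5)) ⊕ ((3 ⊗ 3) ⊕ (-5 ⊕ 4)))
(((-1 ⊕ 2) ⊕ (4 ⊗ 5)) ⊕ ((3 ⊗ 3) ⊕ (-5 ⊕ 4))) = -5

Expand innermost to outermost. Recall ⊕ takes the minimum of its arguments and ⊗ takes their sum. Working out the expression (((-1 ⊕ 2) ⊕ (4 ⊗ 5)) ⊕ ((3 ⊗ 3) ⊕ (-5 ⊕ 4))) gives -5.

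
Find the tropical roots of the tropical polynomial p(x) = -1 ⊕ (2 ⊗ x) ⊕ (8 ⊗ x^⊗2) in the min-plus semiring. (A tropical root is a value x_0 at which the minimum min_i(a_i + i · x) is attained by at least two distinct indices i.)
Roots: {-6, -3}

Each tropical root is a break point of the lower envelope of the lines y = a_i + i · x (there are 3 lines, with slopes 0, 1, ..., 2). Only the lines that attain the minimum somewhere contribute to roots; other lines are dominated. Here the surviving (envelope) indices are i = 2, i = 1, i = 0.
Intersections between consecutive envelope lines give the roots: for adjacent envelope indices i < j the intersection is x = (a_i − a_j) / (j − i). Reading off the sorted break points: {-6, -3}.
Verification: at each break x_0, at least two indices attain the minimum of min_i(a_i + i · x_0).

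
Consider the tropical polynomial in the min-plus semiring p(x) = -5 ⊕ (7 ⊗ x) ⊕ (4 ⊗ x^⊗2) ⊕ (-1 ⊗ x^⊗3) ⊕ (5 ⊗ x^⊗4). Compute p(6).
p(6) = -5

A tropical monomial a ⊗ x^⊗i evaluates to a + i · x. Evaluating each term at x = 6:
  Term 0 contributes -5 + 0 · 6 = -5
  Term 1 contributes 7 + 1 · 6 = 13
  Term 2 contributes 4 + 2 · 6 = 16
  Term 3 contributes -1 + 3 · 6 = 17
  Term 4 contributes 5 + 4 · 6 = 29
p(6) = ⊕ of these = min[-5, 13, 16, 17, 29] = -5.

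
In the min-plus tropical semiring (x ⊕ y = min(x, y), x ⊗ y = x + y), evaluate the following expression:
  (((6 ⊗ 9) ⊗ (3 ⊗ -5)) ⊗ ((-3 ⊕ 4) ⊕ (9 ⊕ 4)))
(((6 ⊗ 9) ⊗ (3 ⊗ -5)) ⊗ ((-3 ⊕ 4) ⊕ (9 ⊕ 4))) = 10

Expand innermost to outermost. Recall ⊕ takes the minimum of its arguments and ⊗ takes their sum. Working out the expression (((6 ⊗ 9) ⊗ (3 ⊗ -5)) ⊗ ((-3 ⊕ 4) ⊕ (9 ⊕ 4))) gives 10.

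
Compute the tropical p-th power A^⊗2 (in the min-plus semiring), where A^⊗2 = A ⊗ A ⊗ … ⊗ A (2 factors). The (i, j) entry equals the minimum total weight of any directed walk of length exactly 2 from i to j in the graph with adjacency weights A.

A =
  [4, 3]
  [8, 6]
A^⊗2 =
  [8, 7]
  [12, 11]

Each entry (A^⊗2)_ij equals the minimum over all length-2 walks i = v_0 → v_1 → … → v_2 = j of Σ_t A[v_t][v_{t+1}]. For example, for (i, j) = (0, 1) we minimise over 2 possible intermediate vertex sequences; the minimum is 7, attained along the walk 0 → 0 → 1.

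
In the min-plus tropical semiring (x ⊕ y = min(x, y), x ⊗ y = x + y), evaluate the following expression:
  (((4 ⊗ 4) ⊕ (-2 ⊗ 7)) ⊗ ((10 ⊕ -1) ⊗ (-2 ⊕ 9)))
(((4 ⊗ 4) ⊕ (-2 ⊗ 7)) ⊗ ((10 ⊕ -1) ⊗ (-2 ⊕ 9))) = 2

Expand innermost to outermost. Recall ⊕ takes the minimum of its arguments and ⊗ takes their sum. Working out the expression (((4 ⊗ 4) ⊕ (-2 ⊗ 7)) ⊗ ((10 ⊕ -1) ⊗ (-2 ⊕ 9))) gives 2.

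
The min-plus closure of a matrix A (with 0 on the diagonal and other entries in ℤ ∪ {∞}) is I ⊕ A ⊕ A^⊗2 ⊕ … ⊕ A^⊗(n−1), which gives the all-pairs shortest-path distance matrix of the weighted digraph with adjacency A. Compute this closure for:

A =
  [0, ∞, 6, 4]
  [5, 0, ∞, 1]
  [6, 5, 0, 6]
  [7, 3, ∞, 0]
Closure =
  [0, 7, 6, 4]
  [5, 0, 11, 1]
  [6, 5, 0, 6]
  [7, 3, 13, 0]

This is the Floyd-Warshall all-pairs shortest-path computation. For each intermediate vertex k = 0, 1, …, 3, update dist[i][j] ← min(dist[i][j], dist[i][k] + dist[k][j]). The final matrix gives, for each (i, j), the minimum total weight of any directed path from i to j (possibly empty when i = j).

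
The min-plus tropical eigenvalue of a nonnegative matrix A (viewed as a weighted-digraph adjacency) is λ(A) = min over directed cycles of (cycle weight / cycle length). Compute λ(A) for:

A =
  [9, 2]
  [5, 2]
λ(A) = 2

Enumerate directed cycles and compute their means (weight / length). Sample:
  cycle 0 → 0: weight = 9, length = 1, mean = 9/1 ≈ 9.000
  cycle 1 → 1: weight = 2, length = 1, mean = 2/1 ≈ 2.000
  cycle 0 → 1 → 0: weight = 7, length = 2, mean = 7/2 ≈ 3.500
  cycle 1 → 0 → 1: weight = 7, length = 2, mean = 7/2 ≈ 3.500
Minimum mean = 2.000, attained e.g. along the cycle 1 → 1 with weight 2 and length 1. So λ(A) = 2/1 = 2.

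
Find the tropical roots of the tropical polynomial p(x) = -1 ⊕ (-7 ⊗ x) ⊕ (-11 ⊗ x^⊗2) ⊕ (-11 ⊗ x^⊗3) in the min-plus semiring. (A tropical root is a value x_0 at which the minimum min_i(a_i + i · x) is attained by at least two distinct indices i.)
Roots: {0, 4, 6}

Each tropical root is a break point of the lower envelope of the lines y = a_i + i · x (there are 4 lines, with slopes 0, 1, ..., 3). Only the lines that attain the minimum somewhere contribute to roots; other lines are dominated. Here the surviving (envelope) indices are i = 3, i = 2, i = 1, i = 0.
Intersections between consecutive envelope lines give the roots: for adjacent envelope indices i < j the intersection is x = (a_i − a_j) / (j − i). Reading off the sorted break points: {0, 4, 6}.
Verification: at each break x_0, at least two indices attain the minimum of min_i(a_i + i · x_0).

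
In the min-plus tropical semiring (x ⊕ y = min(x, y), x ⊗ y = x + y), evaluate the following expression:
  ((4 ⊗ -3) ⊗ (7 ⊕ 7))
((4 ⊗ -3) ⊗ (7 ⊕ 7)) = 8

Expand innermost to outermost. Recall ⊕ takes the minimum of its arguments and ⊗ takes their sum. Working out the expression ((4 ⊗ -3) ⊗ (7 ⊕ 7)) gives 8.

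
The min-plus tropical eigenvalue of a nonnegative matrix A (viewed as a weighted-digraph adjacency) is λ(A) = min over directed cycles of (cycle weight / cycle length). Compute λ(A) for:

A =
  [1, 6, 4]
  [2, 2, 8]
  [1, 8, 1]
λ(A) = 1

Enumerate directed cycles and compute their means (weight / length). Sample:
  cycle 0 → 0: weight = 1, length = 1, mean = 1/1 ≈ 1.000
  cycle 1 → 1: weight = 2, length = 1, mean = 2/1 ≈ 2.000
  cycle 2 → 2: weight = 1, length = 1, mean = 1/1 ≈ 1.000
  cycle 0 → 1 → 0: weight = 8, length = 2, mean = 8/2 ≈ 4.000
  cycle 0 → 2 → 0: weight = 5, length = 2, mean = 5/2 ≈ 2.500
  cycle 1 → 0 → 1: weight = 8, length = 2, mean = 8/2 ≈ 4.000
Minimum mean = 1.000, attained e.g. along the cycle 0 → 0 with weight 1 and length 1. So λ(A) = 1/1 = 1.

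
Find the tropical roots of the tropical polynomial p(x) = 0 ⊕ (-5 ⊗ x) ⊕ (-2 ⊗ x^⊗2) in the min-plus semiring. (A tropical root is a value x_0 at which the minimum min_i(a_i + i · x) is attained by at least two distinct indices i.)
Roots: {-3, 5}

Each tropical root is a break point of the lower envelope of the lines y = a_i + i · x (there are 3 lines, with slopes 0, 1, ..., 2). Only the lines that attain the minimum somewhere contribute to roots; other lines are dominated. Here the surviving (envelope) indices are i = 2, i = 1, i = 0.
Intersections between consecutive envelope lines give the roots: for adjacent envelope indices i < j the intersection is x = (a_i − a_j) / (j − i). Reading off the sorted break points: {-3, 5}.
Verification: at each break x_0, at least two indices attain the minimum of min_i(a_i + i · x_0).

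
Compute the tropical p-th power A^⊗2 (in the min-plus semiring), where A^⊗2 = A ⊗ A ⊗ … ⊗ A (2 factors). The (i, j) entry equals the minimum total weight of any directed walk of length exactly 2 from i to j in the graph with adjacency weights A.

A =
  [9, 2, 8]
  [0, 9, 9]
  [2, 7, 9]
A^⊗2 =
  [2, 11, 11]
  [9, 2, 8]
  [7, 4, 10]

Each entry (A^⊗2)_ij equals the minimum over all length-2 walks i = v_0 → v_1 → … → v_2 = j of Σ_t A[v_t][v_{t+1}]. For example, for (i, j) = (0, 2) we minimise over 3 possible intermediate vertex sequences; the minimum is 11, attained along the walk 0 → 1 → 2.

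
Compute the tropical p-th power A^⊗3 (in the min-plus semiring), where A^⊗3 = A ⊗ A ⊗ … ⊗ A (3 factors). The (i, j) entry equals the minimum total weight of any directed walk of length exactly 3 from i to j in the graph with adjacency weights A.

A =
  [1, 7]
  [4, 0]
A^⊗3 =
  [3, 7]
  [4, 0]

Each entry (A^⊗3)_ij equals the minimum over all length-3 walks i = v_0 → v_1 → … → v_3 = j of Σ_t A[v_t][v_{t+1}]. For example, for (i, j) = (0, 1) we minimise over 4 possible intermediate vertex sequences; the minimum is 7, attained along the walk 0 → 1 → 1 → 1.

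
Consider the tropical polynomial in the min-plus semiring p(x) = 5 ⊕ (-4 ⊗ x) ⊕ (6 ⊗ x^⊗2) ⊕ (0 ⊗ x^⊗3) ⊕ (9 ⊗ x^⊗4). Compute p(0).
p(0) = -4

A tropical monomial a ⊗ x^⊗i evaluates to a + i · x. Evaluating each term at x = 0:
  Term 0 contributes 5 + 0 · 0 = 5
  Term 1 contributes -4 + 1 · 0 = -4
  Term 2 contributes 6 + 2 · 0 = 6
  Term 3 contributes 0 + 3 · 0 = 0
  Term 4 contributes 9 + 4 · 0 = 9
p(0) = ⊕ of these = min[5, -4, 6, 0, 9] = -4.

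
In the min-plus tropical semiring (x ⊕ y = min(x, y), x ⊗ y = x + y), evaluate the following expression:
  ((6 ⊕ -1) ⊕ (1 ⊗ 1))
((6 ⊕ -1) ⊕ (1 ⊗ 1)) = -1

Expand innermost to outermost. Recall ⊕ takes the minimum of its arguments and ⊗ takes their sum. Working out the expression ((6 ⊕ -1) ⊕ (1 ⊗ 1)) gives -1.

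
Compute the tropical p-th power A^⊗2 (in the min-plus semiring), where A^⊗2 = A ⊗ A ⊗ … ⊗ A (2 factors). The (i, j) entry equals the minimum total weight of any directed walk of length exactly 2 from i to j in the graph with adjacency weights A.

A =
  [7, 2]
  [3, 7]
A^⊗2 =
  [5, 9]
  [10, 5]

Each entry (A^⊗2)_ij equals the minimum over all length-2 walks i = v_0 → v_1 → … → v_2 = j of Σ_t A[v_t][v_{t+1}]. For example, for (i, j) = (0, 1) we minimise over 2 possible intermediate vertex sequences; the minimum is 9, attained along the walk 0 → 0 → 1.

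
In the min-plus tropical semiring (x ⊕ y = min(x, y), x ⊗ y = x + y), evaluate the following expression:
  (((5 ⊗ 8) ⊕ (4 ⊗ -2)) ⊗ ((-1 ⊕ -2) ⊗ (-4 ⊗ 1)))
(((5 ⊗ 8) ⊕ (4 ⊗ -2)) ⊗ ((-1 ⊕ -2) ⊗ (-4 ⊗ 1))) = -3

Expand innermost to outermost. Recall ⊕ takes the minimum of its arguments and ⊗ takes their sum. Working out the expression (((5 ⊗ 8) ⊕ (4 ⊗ -2)) ⊗ ((-1 ⊕ -2) ⊗ (-4 ⊗ 1))) gives -3.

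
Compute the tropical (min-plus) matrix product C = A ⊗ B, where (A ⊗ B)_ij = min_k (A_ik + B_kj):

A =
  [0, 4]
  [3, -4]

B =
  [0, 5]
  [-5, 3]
A ⊗ B =
  [-1, 5]
  [-9, -1]

Apply the min-plus product entry-by-entry:
  C[0][0] = min over k of (A[0][0] + B[0][0] = 0 + 0 = 0, A[0][1] + B[1][0] = 4 + -5 = -1) = -1 (attained at k = 1)
  C[0][1] = min over k of (A[0][0] + B[0][1] = 0 + 5 = 5, A[0][1] + B[1][1] = 4 + 3 = 7) = 5 (attained at k = 0)
  C[1][0] = min over k of (A[1][0] + B[0][0] = 3 + 0 = 3, A[1][1] + B[1][0] = -4 + -5 = -9) = -9 (attained at k = 1)
  C[1][1] = min over k of (A[1][0] + B[0][1] = 3 + 5 = 8, A[1][1] + B[1][1] = -4 + 3 = -1) = -1 (attained at k = 1)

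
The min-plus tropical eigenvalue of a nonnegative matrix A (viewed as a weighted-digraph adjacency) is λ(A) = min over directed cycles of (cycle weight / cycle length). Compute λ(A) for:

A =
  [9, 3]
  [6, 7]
λ(A) = 9/2

Enumerate directed cycles and compute their means (weight / length). Sample:
  cycle 0 → 0: weight = 9, length = 1, mean = 9/1 ≈ 9.000
  cycle 1 → 1: weight = 7, length = 1, mean = 7/1 ≈ 7.000
  cycle 0 → 1 → 0: weight = 9, length = 2, mean = 9/2 ≈ 4.500
  cycle 1 → 0 → 1: weight = 9, length = 2, mean = 9/2 ≈ 4.500
Minimum mean = 4.500, attained e.g. along the cycle 0 → 1 → 0 with weight 9 and length 2. So λ(A) = 9/2 = 9/2.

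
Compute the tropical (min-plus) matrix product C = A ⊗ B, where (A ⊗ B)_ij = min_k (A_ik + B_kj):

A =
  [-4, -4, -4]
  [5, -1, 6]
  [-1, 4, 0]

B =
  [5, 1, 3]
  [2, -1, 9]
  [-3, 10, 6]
A ⊗ B =
  [-7, -5, -1]
  [1, -2, 8]
  [-3, 0, 2]

Apply the min-plus product entry-by-entry:
  C[0][0] = min over k of (A[0][0] + B[0][0] = -4 + 5 = 1, A[0][1] + B[1][0] = -4 + 2 = -2, A[0][2] + B[2][0] = -4 + -3 = -7) = -7 (attained at k = 2)
  C[0][1] = min over k of (A[0][0] + B[0][1] = -4 + 1 = -3, A[0][1] + B[1][1] = -4 + -1 = -5, A[0][2] + B[2][1] = -4 + 10 = 6) = -5 (attained at k = 1)
  C[0][2] = min over k of (A[0][0] + B[0][2] = -4 + 3 = -1, A[0][1] + B[1][2] = -4 + 9 = 5, A[0][2] + B[2][2] = -4 + 6 = 2) = -1 (attained at k = 0)
  C[1][0] = min over k of (A[1][0] + B[0][0] = 5 + 5 = 10, A[1][1] + B[1][0] = -1 + 2 = 1, A[1][2] + B[2][0] = 6 + -3 = 3) = 1 (attained at k = 1)
  C[1][1] = min over k of (A[1][0] + B[0][1] = 5 + 1 = 6, A[1][1] + B[1][1] = -1 + -1 = -2, A[1][2] + B[2][1] = 6 + 10 = 16) = -2 (attained at k = 1)
  C[1][2] = min over k of (A[1][0] + B[0][2] = 5 + 3 = 8, A[1][1] + B[1][2] = -1 + 9 = 8, A[1][2] + B[2][2] = 6 + 6 = 12) = 8 (attained at k = 0)
  C[2][0] = min over k of (A[2][0] + B[0][0] = -1 + 5 = 4, A[2][1] + B[1][0] = 4 + 2 = 6, A[2][2] + B[2][0] = 0 + -3 = -3) = -3 (attained at k = 2)
  C[2][1] = min over k of (A[2][0] + B[0][1] = -1 + 1 = 0, A[2][1] + B[1][1] = 4 + -1 = 3, A[2][2] + B[2][1] = 0 + 10 = 10) = 0 (attained at k = 0)
  C[2][2] = min over k of (A[2][0] + B[0][2] = -1 + 3 = 2, A[2][1] + B[1][2] = 4 + 9 = 13, A[2][2] + B[2][2] = 0 + 6 = 6) = 2 (attained at k = 0)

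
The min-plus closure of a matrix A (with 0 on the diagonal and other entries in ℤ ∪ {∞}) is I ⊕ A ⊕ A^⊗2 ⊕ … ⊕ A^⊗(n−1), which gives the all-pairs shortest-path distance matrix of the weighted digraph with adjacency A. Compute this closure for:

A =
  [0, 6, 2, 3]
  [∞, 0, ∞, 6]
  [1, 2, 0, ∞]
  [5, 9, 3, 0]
Closure =
  [0, 4, 2, 3]
  [10, 0, 9, 6]
  [1, 2, 0, 4]
  [4, 5, 3, 0]

This is the Floyd-Warshall all-pairs shortest-path computation. For each intermediate vertex k = 0, 1, …, 3, update dist[i][j] ← min(dist[i][j], dist[i][k] + dist[k][j]). The final matrix gives, for each (i, j), the minimum total weight of any directed path from i to j (possibly empty when i = j).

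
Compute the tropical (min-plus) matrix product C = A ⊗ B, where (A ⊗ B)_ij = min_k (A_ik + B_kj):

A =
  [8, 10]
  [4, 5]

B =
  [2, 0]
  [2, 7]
A ⊗ B =
  [10, 8]
  [6, 4]

Apply the min-plus product entry-by-entry:
  C[0][0] = min over k of (A[0][0] + B[0][0] = 8 + 2 = 10, A[0][1] + B[1][0] = 10 + 2 = 12) = 10 (attained at k = 0)
  C[0][1] = min over k of (A[0][0] + B[0][1] = 8 + 0 = 8, A[0][1] + B[1][1] = 10 + 7 = 17) = 8 (attained at k = 0)
  C[1][0] = min over k of (A[1][0] + B[0][0] = 4 + 2 = 6, A[1][1] + B[1][0] = 5 + 2 = 7) = 6 (attained at k = 0)
  C[1][1] = min over k of (A[1][0] + B[0][1] = 4 + 0 = 4, A[1][1] + B[1][1] = 5 + 7 = 12) = 4 (attained at k = 0)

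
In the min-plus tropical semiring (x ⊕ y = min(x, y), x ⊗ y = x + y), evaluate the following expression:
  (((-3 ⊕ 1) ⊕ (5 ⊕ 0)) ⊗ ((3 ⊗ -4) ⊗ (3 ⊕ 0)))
(((-3 ⊕ 1) ⊕ (5 ⊕ 0)) ⊗ ((3 ⊗ -4) ⊗ (3 ⊕ 0))) = -4

Expand innermost to outermost. Recall ⊕ takes the minimum of its arguments and ⊗ takes their sum. Working out the expression (((-3 ⊕ 1) ⊕ (5 ⊕ 0)) ⊗ ((3 ⊗ -4) ⊗ (3 ⊕ 0))) gives -4.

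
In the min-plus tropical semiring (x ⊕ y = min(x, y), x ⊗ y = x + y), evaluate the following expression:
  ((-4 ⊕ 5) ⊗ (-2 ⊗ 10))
((-4 ⊕ 5) ⊗ (-2 ⊗ 10)) = 4

Expand innermost to outermost. Recall ⊕ takes the minimum of its arguments and ⊗ takes their sum. Working out the expression ((-4 ⊕ 5) ⊗ (-2 ⊗ 10)) gives 4.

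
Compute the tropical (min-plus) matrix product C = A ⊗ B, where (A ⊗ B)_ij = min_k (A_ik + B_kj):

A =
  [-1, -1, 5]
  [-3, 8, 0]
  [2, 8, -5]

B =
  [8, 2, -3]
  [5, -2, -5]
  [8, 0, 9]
A ⊗ B =
  [4, -3, -6]
  [5, -1, -6]
  [3, -5, -1]

Apply the min-plus product entry-by-entry:
  C[0][0] = min over k of (A[0][0] + B[0][0] = -1 + 8 = 7, A[0][1] + B[1][0] = -1 + 5 = 4, A[0][2] + B[2][0] = 5 + 8 = 13) = 4 (attained at k = 1)
  C[0][1] = min over k of (A[0][0] + B[0][1] = -1 + 2 = 1, A[0][1] + B[1][1] = -1 + -2 = -3, A[0][2] + B[2][1] = 5 + 0 = 5) = -3 (attained at k = 1)
  C[0][2] = min over k of (A[0][0] + B[0][2] = -1 + -3 = -4, A[0][1] + B[1][2] = -1 + -5 = -6, A[0][2] + B[2][2] = 5 + 9 = 14) = -6 (attained at k = 1)
  C[1][0] = min over k of (A[1][0] + B[0][0] = -3 + 8 = 5, A[1][1] + B[1][0] = 8 + 5 = 13, A[1][2] + B[2][0] = 0 + 8 = 8) = 5 (attained at k = 0)
  C[1][1] = min over k of (A[1][0] + B[0][1] = -3 + 2 = -1, A[1][1] + B[1][1] = 8 + -2 = 6, A[1][2] + B[2][1] = 0 + 0 = 0) = -1 (attained at k = 0)
  C[1][2] = min over k of (A[1][0] + B[0][2] = -3 + -3 = -6, A[1][1] + B[1][2] = 8 + -5 = 3, A[1][2] + B[2][2] = 0 + 9 = 9) = -6 (attained at k = 0)
  C[2][0] = min over k of (A[2][0] + B[0][0] = 2 + 8 = 10, A[2][1] + B[1][0] = 8 + 5 = 13, A[2][2] + B[2][0] = -5 + 8 = 3) = 3 (attained at k = 2)
  C[2][1] = min over k of (A[2][0] + B[0][1] = 2 + 2 = 4, A[2][1] + B[1][1] = 8 + -2 = 6, A[2][2] + B[2][1] = -5 + 0 = -5) = -5 (attained at k = 2)
  C[2][2] = min over k of (A[2][0] + B[0][2] = 2 + -3 = -1, A[2][1] + B[1][2] = 8 + -5 = 3, A[2][2] + B[2][2] = -5 + 9 = 4) = -1 (attained at k = 0)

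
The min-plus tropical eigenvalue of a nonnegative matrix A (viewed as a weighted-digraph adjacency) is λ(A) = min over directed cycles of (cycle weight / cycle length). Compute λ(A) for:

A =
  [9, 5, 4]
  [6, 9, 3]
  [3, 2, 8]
λ(A) = 5/2

Enumerate directed cycles and compute their means (weight / length). Sample:
  cycle 0 → 0: weight = 9, length = 1, mean = 9/1 ≈ 9.000
  cycle 1 → 1: weight = 9, length = 1, mean = 9/1 ≈ 9.000
  cycle 2 → 2: weight = 8, length = 1, mean = 8/1 ≈ 8.000
  cycle 0 → 1 → 0: weight = 11, length = 2, mean = 11/2 ≈ 5.500
  cycle 0 → 2 → 0: weight = 7, length = 2, mean = 7/2 ≈ 3.500
  cycle 1 → 0 → 1: weight = 11, length = 2, mean = 11/2 ≈ 5.500
Minimum mean = 2.500, attained e.g. along the cycle 1 → 2 → 1 with weight 5 and length 2. So λ(A) = 5/2 = 5/2.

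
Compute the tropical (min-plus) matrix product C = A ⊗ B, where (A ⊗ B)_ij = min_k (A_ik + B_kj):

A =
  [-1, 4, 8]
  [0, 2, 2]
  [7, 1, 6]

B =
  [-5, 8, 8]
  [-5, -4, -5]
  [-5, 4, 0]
A ⊗ B =
  [-6, 0, -1]
  [-5, -2, -3]
  [-4, -3, -4]

Apply the min-plus product entry-by-entry:
  C[0][0] = min over k of (A[0][0] + B[0][0] = -1 + -5 = -6, A[0][1] + B[1][0] = 4 + -5 = -1, A[0][2] + B[2][0] = 8 + -5 = 3) = -6 (attained at k = 0)
  C[0][1] = min over k of (A[0][0] + B[0][1] = -1 + 8 = 7, A[0][1] + B[1][1] = 4 + -4 = 0, A[0][2] + B[2][1] = 8 + 4 = 12) = 0 (attained at k = 1)
  C[0][2] = min over k of (A[0][0] + B[0][2] = -1 + 8 = 7, A[0][1] + B[1][2] = 4 + -5 = -1, A[0][2] + B[2][2] = 8 + 0 = 8) = -1 (attained at k = 1)
  C[1][0] = min over k of (A[1][0] + B[0][0] = 0 + -5 = -5, A[1][1] + B[1][0] = 2 + -5 = -3, A[1][2] + B[2][0] = 2 + -5 = -3) = -5 (attained at k = 0)
  C[1][1] = min over k of (A[1][0] + B[0][1] = 0 + 8 = 8, A[1][1] + B[1][1] = 2 + -4 = -2, A[1][2] + B[2][1] = 2 + 4 = 6) = -2 (attained at k = 1)
  C[1][2] = min over k of (A[1][0] + B[0][2] = 0 + 8 = 8, A[1][1] + B[1][2] = 2 + -5 = -3, A[1][2] + B[2][2] = 2 + 0 = 2) = -3 (attained at k = 1)
  C[2][0] = min over k of (A[2][0] + B[0][0] = 7 + -5 = 2, A[2][1] + B[1][0] = 1 + -5 = -4, A[2][2] + B[2][0] = 6 + -5 = 1) = -4 (attained at k = 1)
  C[2][1] = min over k of (A[2][0] + B[0][1] = 7 + 8 = 15, A[2][1] + B[1][1] = 1 + -4 = -3, A[2][2] + B[2][1] = 6 + 4 = 10) = -3 (attained at k = 1)
  C[2][2] = min over k of (A[2][0] + B[0][2] = 7 + 8 = 15, A[2][1] + B[1][2] = 1 + -5 = -4, A[2][2] + B[2][2] = 6 + 0 = 6) = -4 (attained at k = 1)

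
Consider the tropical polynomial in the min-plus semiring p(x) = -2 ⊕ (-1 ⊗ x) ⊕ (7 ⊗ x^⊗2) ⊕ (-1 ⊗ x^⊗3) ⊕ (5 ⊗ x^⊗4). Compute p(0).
p(0) = -2

A tropical monomial a ⊗ x^⊗i evaluates to a + i · x. Evaluating each term at x = 0:
  Term 0 contributes -2 + 0 · 0 = -2
  Term 1 contributes -1 + 1 · 0 = -1
  Term 2 contributes 7 + 2 · 0 = 7
  Term 3 contributes -1 + 3 · 0 = -1
  Term 4 contributes 5 + 4 · 0 = 5
p(0) = ⊕ of these = min[-2, -1, 7, -1, 5] = -2.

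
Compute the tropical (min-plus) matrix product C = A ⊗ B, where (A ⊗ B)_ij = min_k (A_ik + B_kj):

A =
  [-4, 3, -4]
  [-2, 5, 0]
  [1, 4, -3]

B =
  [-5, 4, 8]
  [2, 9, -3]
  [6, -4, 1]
A ⊗ B =
  [-9, -8, -3]
  [-7, -4, 1]
  [-4, -7, -2]

Apply the min-plus product entry-by-entry:
  C[0][0] = min over k of (A[0][0] + B[0][0] = -4 + -5 = -9, A[0][1] + B[1][0] = 3 + 2 = 5, A[0][2] + B[2][0] = -4 + 6 = 2) = -9 (attained at k = 0)
  C[0][1] = min over k of (A[0][0] + B[0][1] = -4 + 4 = 0, A[0][1] + B[1][1] = 3 + 9 = 12, A[0][2] + B[2][1] = -4 + -4 = -8) = -8 (attained at k = 2)
  C[0][2] = min over k of (A[0][0] + B[0][2] = -4 + 8 = 4, A[0][1] + B[1][2] = 3 + -3 = 0, A[0][2] + B[2][2] = -4 + 1 = -3) = -3 (attained at k = 2)
  C[1][0] = min over k of (A[1][0] + B[0][0] = -2 + -5 = -7, A[1][1] + B[1][0] = 5 + 2 = 7, A[1][2] + B[2][0] = 0 + 6 = 6) = -7 (attained at k = 0)
  C[1][1] = min over k of (A[1][0] + B[0][1] = -2 + 4 = 2, A[1][1] + B[1][1] = 5 + 9 = 14, A[1][2] + B[2][1] = 0 + -4 = -4) = -4 (attained at k = 2)
  C[1][2] = min over k of (A[1][0] + B[0][2] = -2 + 8 = 6, A[1][1] + B[1][2] = 5 + -3 = 2, A[1][2] + B[2][2] = 0 + 1 = 1) = 1 (attained at k = 2)
  C[2][0] = min over k of (A[2][0] + B[0][0] = 1 + -5 = -4, A[2][1] + B[1][0] = 4 + 2 = 6, A[2][2] + B[2][0] = -3 + 6 = 3) = -4 (attained at k = 0)
  C[2][1] = min over k of (A[2][0] + B[0][1] = 1 + 4 = 5, A[2][1] + B[1][1] = 4 + 9 = 13, A[2][2] + B[2][1] = -3 + -4 = -7) = -7 (attained at k = 2)
  C[2][2] = min over k of (A[2][0] + B[0][2] = 1 + 8 = 9, A[2][1] + B[1][2] = 4 + -3 = 1, A[2][2] + B[2][2] = -3 + 1 = -2) = -2 (attained at k = 2)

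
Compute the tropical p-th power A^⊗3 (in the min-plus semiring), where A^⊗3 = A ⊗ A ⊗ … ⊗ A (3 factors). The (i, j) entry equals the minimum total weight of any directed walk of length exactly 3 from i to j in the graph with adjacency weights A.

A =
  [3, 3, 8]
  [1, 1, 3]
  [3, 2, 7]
A^⊗3 =
  [5, 5, 7]
  [3, 3, 5]
  [4, 4, 6]

Each entry (A^⊗3)_ij equals the minimum over all length-3 walks i = v_0 → v_1 → … → v_3 = j of Σ_t A[v_t][v_{t+1}]. For example, for (i, j) = (0, 2) we minimise over 9 possible intermediate vertex sequences; the minimum is 7, attained along the walk 0 → 1 → 1 → 2.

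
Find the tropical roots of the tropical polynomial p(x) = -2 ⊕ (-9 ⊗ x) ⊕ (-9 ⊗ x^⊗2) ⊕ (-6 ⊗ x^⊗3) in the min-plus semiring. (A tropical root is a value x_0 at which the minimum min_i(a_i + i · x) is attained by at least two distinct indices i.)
Roots: {-3, 0, 7}

Each tropical root is a break point of the lower envelope of the lines y = a_i + i · x (there are 4 lines, with slopes 0, 1, ..., 3). Only the lines that attain the minimum somewhere contribute to roots; other lines are dominated. Here the surviving (envelope) indices are i = 3, i = 2, i = 1, i = 0.
Intersections between consecutive envelope lines give the roots: for adjacent envelope indices i < j the intersection is x = (a_i − a_j) / (j − i). Reading off the sorted break points: {-3, 0, 7}.
Verification: at each break x_0, at least two indices attain the minimum of min_i(a_i + i · x_0).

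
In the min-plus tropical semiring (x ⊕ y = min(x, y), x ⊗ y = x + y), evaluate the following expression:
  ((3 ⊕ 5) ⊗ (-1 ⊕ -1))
((3 ⊕ 5) ⊗ (-1 ⊕ -1)) = 2

Expand innermost to outermost. Recall ⊕ takes the minimum of its arguments and ⊗ takes their sum. Working out the expression ((3 ⊕ 5) ⊗ (-1 ⊕ -1)) gives 2.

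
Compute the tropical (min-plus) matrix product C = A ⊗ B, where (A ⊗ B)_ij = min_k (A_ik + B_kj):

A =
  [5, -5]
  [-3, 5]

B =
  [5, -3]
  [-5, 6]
A ⊗ B =
  [-10, 1]
  [0, -6]

Apply the min-plus product entry-by-entry:
  C[0][0] = min over k of (A[0][0] + B[0][0] = 5 + 5 = 10, A[0][1] + B[1][0] = -5 + -5 = -10) = -10 (attained at k = 1)
  C[0][1] = min over k of (A[0][0] + B[0][1] = 5 + -3 = 2, A[0][1] + B[1][1] = -5 + 6 = 1) = 1 (attained at k = 1)
  C[1][0] = min over k of (A[1][0] + B[0][0] = -3 + 5 = 2, A[1][1] + B[1][0] = 5 + -5 = 0) = 0 (attained at k = 1)
  C[1][1] = min over k of (A[1][0] + B[0][1] = -3 + -3 = -6, A[1][1] + B[1][1] = 5 + 6 = 11) = -6 (attained at k = 0)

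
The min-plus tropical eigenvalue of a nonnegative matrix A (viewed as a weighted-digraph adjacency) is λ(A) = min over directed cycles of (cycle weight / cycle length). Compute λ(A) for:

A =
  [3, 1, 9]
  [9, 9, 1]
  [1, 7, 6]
λ(A) = 1

Enumerate directed cycles and compute their means (weight / length). Sample:
  cycle 0 → 0: weight = 3, length = 1, mean = 3/1 ≈ 3.000
  cycle 1 → 1: weight = 9, length = 1, mean = 9/1 ≈ 9.000
  cycle 2 → 2: weight = 6, length = 1, mean = 6/1 ≈ 6.000
  cycle 0 → 1 → 0: weight = 10, length = 2, mean = 10/2 ≈ 5.000
  cycle 0 → 2 → 0: weight = 10, length = 2, mean = 10/2 ≈ 5.000
  cycle 1 → 0 → 1: weight = 10, length = 2, mean = 10/2 ≈ 5.000
Minimum mean = 1.000, attained e.g. along the cycle 0 → 1 → 2 → 0 with weight 3 and length 3. So λ(A) = 3/3 = 1.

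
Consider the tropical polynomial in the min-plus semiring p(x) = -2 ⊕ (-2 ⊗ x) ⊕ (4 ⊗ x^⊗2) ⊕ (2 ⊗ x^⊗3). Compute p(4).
p(4) = -2

A tropical monomial a ⊗ x^⊗i evaluates to a + i · x. Evaluating each term at x = 4:
  Term 0 contributes -2 + 0 · 4 = -2
  Term 1 contributes -2 + 1 · 4 = 2
  Term 2 contributes 4 + 2 · 4 = 12
  Term 3 contributes 2 + 3 · 4 = 14
p(4) = ⊕ of these = min[-2, 2, 12, 14] = -2.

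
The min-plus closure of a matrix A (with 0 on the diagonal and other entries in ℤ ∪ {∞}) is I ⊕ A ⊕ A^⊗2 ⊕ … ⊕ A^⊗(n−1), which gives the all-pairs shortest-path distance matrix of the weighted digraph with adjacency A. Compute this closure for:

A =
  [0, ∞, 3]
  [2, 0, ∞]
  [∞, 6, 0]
Closure =
  [0, 9, 3]
  [2, 0, 5]
  [8, 6, 0]

This is the Floyd-Warshall all-pairs shortest-path computation. For each intermediate vertex k = 0, 1, …, 2, update dist[i][j] ← min(dist[i][j], dist[i][k] + dist[k][j]). The final matrix gives, for each (i, j), the minimum total weight of any directed path from i to j (possibly empty when i = j).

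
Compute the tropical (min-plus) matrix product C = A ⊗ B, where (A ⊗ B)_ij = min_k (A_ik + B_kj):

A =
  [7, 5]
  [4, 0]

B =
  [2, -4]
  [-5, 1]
A ⊗ B =
  [0, 3]
  [-5, 0]

Apply the min-plus product entry-by-entry:
  C[0][0] = min over k of (A[0][0] + B[0][0] = 7 + 2 = 9, A[0][1] + B[1][0] = 5 + -5 = 0) = 0 (attained at k = 1)
  C[0][1] = min over k of (A[0][0] + B[0][1] = 7 + -4 = 3, A[0][1] + B[1][1] = 5 + 1 = 6) = 3 (attained at k = 0)
  C[1][0] = min over k of (A[1][0] + B[0][0] = 4 + 2 = 6, A[1][1] + B[1][0] = 0 + -5 = -5) = -5 (attained at k = 1)
  C[1][1] = min over k of (A[1][0] + B[0][1] = 4 + -4 = 0, A[1][1] + B[1][1] = 0 + 1 = 1) = 0 (attained at k = 0)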